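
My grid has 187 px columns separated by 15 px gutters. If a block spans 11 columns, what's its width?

11 columns plus 10 gutters: 2057 + 150 = 2207 px.

2207 px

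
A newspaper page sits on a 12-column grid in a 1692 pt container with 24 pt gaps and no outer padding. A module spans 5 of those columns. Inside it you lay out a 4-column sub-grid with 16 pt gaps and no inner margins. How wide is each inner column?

1692 − 11·24 = 1428; ÷12 gives c = 119 pt.
5-column span = 5·119 + 4·24 = 691 pt.
4d + 3·16 = 691 → 4d = 643 → d = 160.75 pt.

160.75 pt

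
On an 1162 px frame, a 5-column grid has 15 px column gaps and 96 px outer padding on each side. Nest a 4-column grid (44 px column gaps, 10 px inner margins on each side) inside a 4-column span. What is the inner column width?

Outer content = 1162 − 2·96 = 970 px.
970 − 4·15 = 910; ÷5 gives c = 182 px.
4 columns plus 3 column gaps: 728 + 45 = 773 px.
Inner content = 773 − 2·10 = 753 px.
4 columns + 3 column gaps: 4d + 3·44 = 753.
4d = 753 − 132 = 621, so d = 155.25 px.

155.25 px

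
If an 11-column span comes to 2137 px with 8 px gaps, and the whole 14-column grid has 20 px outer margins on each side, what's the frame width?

2762 px

11c + 10·8 = 2137 → 11c = 2057 → c = 187 px.
Total width: 2·20 + 14·187 + 13·8 = 2762 px.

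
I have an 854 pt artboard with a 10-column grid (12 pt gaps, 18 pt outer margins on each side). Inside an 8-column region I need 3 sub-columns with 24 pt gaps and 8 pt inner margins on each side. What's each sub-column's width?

Take off 36 pt of margins, leaving 818 pt.
10 columns + 9 gaps: 10c + 9·12 = 818.
10c = 818 − 108 = 710, so c = 71 pt.
8-column span = 8·71 + 7·12 = 652 pt.
Inner content = 652 − 2·8 = 636 pt.
3 columns + 2 gaps: 3d + 2·24 = 636.
3d = 636 − 48 = 588, so d = 196 pt.

196 pt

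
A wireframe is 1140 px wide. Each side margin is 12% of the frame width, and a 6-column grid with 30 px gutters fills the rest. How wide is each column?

Each margin = 12% of 1140 = 136.8 px; content = 1140 − 2·136.8 = 866.4 px.
866.4 − 5·30 = 716.4; ÷6 gives c = 119.4 px.

119.4 px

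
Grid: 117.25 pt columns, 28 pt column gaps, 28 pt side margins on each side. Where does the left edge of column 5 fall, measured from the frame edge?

609 pt

Each column+gutter stride is 145.25 pt; 4 of them past the 28 pt margin is 28 + 581 = 609 pt.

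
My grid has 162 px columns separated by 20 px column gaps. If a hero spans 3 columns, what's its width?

Span of 3: 3·162 + 2·20 = 486 + 40 = 526 px.

526 px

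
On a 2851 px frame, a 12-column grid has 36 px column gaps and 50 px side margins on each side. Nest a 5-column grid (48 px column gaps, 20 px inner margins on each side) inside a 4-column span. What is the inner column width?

132.2 px

Outer content = 2851 − 2·50 = 2751 px.
12 columns + 11 column gaps: 12c + 11·36 = 2751.
12c = 2751 − 396 = 2355, so c = 196.25 px.
4 columns plus 3 column gaps: 785 + 108 = 893 px.
Inner content = 893 − 2·20 = 853 px.
5d + 4·48 = 853 → 5d = 661 → d = 132.2 px.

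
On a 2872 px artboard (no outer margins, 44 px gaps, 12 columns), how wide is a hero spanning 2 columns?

Subtracting 11 gaps of 44 leaves 2388 for 12 columns, so c = 199 px.
2-column span = 2·199 + 1·44 = 442 px.

442 px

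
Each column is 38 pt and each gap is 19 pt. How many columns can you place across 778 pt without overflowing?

13 columns: 13·38 + 12·19 = 722 pt ≤ 778.
14 columns: 779 pt > 778. So 13.

13 columns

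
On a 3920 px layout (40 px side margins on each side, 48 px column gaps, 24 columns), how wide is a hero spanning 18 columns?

2868 px

Content width = 3920 − 2·40 = 3840 px.
24c + 23·48 = 3840 → 24c = 2736 → c = 114 px.
Span of 18: 18·114 + 17·48 = 2052 + 816 = 2868 px.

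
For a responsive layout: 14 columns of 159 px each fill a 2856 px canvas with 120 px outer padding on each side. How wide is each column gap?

Inside the margins: 2856 − 240 = 2616 px.
14 columns take 14·159 = 2226 px; remaining 390 splits into 13 column gaps.
g = 390 / 13 = 30 px.

30 px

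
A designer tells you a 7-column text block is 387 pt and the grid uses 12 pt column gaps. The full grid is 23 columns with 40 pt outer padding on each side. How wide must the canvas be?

387 − 6·12 = 315; ÷7 gives c = 45 pt.
Total width: 2·40 + 23·45 + 22·12 = 1379 pt.

1379 pt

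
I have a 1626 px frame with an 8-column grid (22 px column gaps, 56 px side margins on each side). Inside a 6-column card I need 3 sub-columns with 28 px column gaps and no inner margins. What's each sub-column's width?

358 px

Inside the margins: 1626 − 112 = 1514 px.
8c + 7·22 = 1514 → 8c = 1360 → c = 170 px.
6 columns plus 5 column gaps: 1020 + 110 = 1130 px.
1130 − 2·28 = 1074; ÷3 gives d = 358 px.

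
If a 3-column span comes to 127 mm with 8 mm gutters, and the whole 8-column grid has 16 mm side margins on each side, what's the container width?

3 columns + 2 gutters: 3c + 2·8 = 127.
3c = 127 − 16 = 111, so c = 37 mm.
Total width: 2·16 + 8·37 + 7·8 = 384 mm.

384 mm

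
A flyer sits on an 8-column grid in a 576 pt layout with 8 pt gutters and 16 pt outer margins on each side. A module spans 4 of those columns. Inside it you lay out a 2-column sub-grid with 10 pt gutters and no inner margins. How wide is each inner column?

Outer content = 576 − 2·16 = 544 pt.
544 − 7·8 = 488; ÷8 gives c = 61 pt.
4 columns plus 3 gutters: 244 + 24 = 268 pt.
2 columns + 1 gutter: 2d + 1·10 = 268.
2d = 268 − 10 = 258, so d = 129 pt.

129 pt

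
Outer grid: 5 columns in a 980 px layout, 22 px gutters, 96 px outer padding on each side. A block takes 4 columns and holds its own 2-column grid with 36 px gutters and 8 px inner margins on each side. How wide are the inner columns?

Subtract both margins: 980 − 2·96 = 788 px.
Subtracting 4 gutters of 22 leaves 700 for 5 columns, so c = 140 px.
Span of 4: 4·140 + 3·22 = 560 + 66 = 626 px.
Inner content = 626 − 2·8 = 610 px.
610 − 1·36 = 574; ÷2 gives d = 287 px.

287 px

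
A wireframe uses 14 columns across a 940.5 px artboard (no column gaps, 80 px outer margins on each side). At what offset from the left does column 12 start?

Take off 160 px of margins, leaving 780.5 px.
780.5 / 14 = 55.75 px per column.
Before column 12: the margin + 11 columns + 11 column gaps.
Offset = 80 + 11·(55.75 + 0) = 80 + 613.25 = 693.25 px.

693.25 px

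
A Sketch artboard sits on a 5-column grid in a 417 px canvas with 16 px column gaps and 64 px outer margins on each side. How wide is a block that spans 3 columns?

167 px

Subtract both margins: 417 − 2·64 = 289 px.
5c + 4·16 = 289 → 5c = 225 → c = 45 px.
3 columns plus 2 column gaps: 135 + 32 = 167 px.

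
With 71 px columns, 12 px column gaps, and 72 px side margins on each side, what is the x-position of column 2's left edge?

Each column+gutter stride is 83 px; 1 of them past the 72 px margin is 72 + 83 = 155 px.

155 px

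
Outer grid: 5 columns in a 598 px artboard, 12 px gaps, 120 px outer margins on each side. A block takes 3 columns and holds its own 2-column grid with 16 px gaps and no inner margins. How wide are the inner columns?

Outer content = 598 − 2·120 = 358 px.
Subtracting 4 gaps of 12 leaves 310 for 5 columns, so c = 62 px.
3 columns plus 2 gaps: 186 + 24 = 210 px.
210 − 1·16 = 194; ÷2 gives d = 97 px.

97 px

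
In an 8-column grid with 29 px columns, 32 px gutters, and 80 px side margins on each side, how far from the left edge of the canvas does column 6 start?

385 px

Column 6 starts at margin + 5·(column + gutter) = 80 + 5·61 = 385 px.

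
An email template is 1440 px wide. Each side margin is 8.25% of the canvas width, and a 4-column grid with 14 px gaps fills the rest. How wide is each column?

290.1 px

Margins: 8.25% × 1440 = 118.8 px each, so content = 1440 − 237.6 = 1202.4 px.
Subtracting 3 gaps of 14 leaves 1160.4 for 4 columns, so c = 290.1 px.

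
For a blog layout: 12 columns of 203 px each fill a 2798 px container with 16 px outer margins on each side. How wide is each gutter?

30 px

Subtract both margins: 2798 − 2·16 = 2766 px.
12·203 + 11g = 2766 → 11g = 330 → g = 30 px.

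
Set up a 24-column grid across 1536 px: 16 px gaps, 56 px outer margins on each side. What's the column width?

Inside the margins: 1536 − 112 = 1424 px.
24 columns + 23 gaps: 24c + 23·16 = 1424.
24c = 1424 − 368 = 1056, so c = 44 px.

44 px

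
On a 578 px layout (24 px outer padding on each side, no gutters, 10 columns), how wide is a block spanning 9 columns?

477 px

Content width = 578 − 2·24 = 530 px.
10c = 530 → c = 53 px.
With no gutters, 9 columns span 9·53 = 477 px.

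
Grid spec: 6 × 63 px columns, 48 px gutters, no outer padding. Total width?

Summing: 378 + 240 = 618 px.

618 px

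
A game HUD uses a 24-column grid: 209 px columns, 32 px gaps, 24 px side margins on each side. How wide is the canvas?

5800 px

Total width: 2·24 + 24·209 + 23·32 = 5800 px.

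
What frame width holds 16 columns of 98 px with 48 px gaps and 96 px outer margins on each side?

2480 px

Adding margins, columns and gutters: 192 + 1568 + 720 = 2480 px.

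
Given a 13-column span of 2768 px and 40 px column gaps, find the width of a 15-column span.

13c + 12·40 = 2768 → 13c = 2288 → c = 176 px.
15 columns plus 14 column gaps: 2640 + 560 = 3200 px.

3200 px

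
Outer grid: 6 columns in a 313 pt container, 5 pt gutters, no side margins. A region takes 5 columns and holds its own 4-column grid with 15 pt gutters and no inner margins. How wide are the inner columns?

53.75 pt

6c + 5·5 = 313 → 6c = 288 → c = 48 pt.
Span of 5: 5·48 + 4·5 = 240 + 20 = 260 pt.
Subtracting 3 gutters of 15 leaves 215 for 4 columns, so d = 53.75 pt.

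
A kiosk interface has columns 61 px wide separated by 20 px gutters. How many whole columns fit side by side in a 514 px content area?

6 columns: 6·61 + 5·20 = 466 px ≤ 514.
7 columns: 547 px > 514. So 6.

6 columns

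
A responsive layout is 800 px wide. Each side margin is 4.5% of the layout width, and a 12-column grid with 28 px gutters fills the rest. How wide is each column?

35 px

Margins: 4.5% × 800 = 36 px each, so content = 800 − 72 = 728 px.
728 − 11·28 = 420; ÷12 gives c = 35 px.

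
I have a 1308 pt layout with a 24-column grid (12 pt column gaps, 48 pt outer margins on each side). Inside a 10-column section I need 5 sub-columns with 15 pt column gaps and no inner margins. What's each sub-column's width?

87.6 pt

Inside the margins: 1308 − 96 = 1212 pt.
24c + 23·12 = 1212 → 24c = 936 → c = 39 pt.
10 columns plus 9 column gaps: 390 + 108 = 498 pt.
5 columns + 4 column gaps: 5d + 4·15 = 498.
5d = 498 − 60 = 438, so d = 87.6 pt.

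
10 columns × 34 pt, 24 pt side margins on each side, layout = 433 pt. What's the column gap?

5 pt

Subtract both margins: 433 − 2·24 = 385 pt.
10·34 + 9g = 385 → 9g = 45 → g = 5 pt.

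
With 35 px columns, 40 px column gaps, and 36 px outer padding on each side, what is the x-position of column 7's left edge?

Column 7 starts at margin + 6·(column + gutter) = 36 + 6·75 = 486 px.

486 px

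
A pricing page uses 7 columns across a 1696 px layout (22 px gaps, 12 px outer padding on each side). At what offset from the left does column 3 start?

Inside the margins: 1696 − 24 = 1672 px.
1672 − 6·22 = 1540; ÷7 gives c = 220 px.
Column 3 starts at margin + 2·(column + gutter) = 12 + 2·242 = 496 px.

496 px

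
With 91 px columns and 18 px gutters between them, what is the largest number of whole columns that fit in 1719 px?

15 columns: 15·91 + 14·18 = 1617 px ≤ 1719.
16 columns: 1726 px > 1719. So 15.

15 columns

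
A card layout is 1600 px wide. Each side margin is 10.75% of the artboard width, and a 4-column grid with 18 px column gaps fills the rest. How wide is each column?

300.5 px

Margins: 10.75% × 1600 = 172 px each, so content = 1600 − 344 = 1256 px.
4c + 3·18 = 1256 → 4c = 1202 → c = 300.5 px.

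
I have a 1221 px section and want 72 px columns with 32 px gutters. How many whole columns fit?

12 columns

Each extra column adds 72 + 32 = 104 px.
(1221 + 32) / 104 = 12.05, so 12 columns fit.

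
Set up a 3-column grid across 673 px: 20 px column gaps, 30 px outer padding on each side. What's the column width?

Subtract both margins: 673 − 2·30 = 613 px.
3c + 2·20 = 613 → 3c = 573 → c = 191 px.

191 px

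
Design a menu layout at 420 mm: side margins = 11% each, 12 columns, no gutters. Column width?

27.3 mm

420 × (1 − 2·11%) = 420 × 78% = 327.6 mm for the columns.
12c = 327.6 → c = 27.3 mm.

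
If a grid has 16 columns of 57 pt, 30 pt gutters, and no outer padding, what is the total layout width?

Layout = 16·57 + 15·30 = 912 + 450 = 1362 pt.

1362 pt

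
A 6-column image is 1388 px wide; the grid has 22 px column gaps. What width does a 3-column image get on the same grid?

683 px

1388 − 5·22 = 1278; ÷6 gives c = 213 px.
3-column span = 3·213 + 2·22 = 683 px.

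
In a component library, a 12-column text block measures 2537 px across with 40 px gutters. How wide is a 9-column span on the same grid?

2537 − 11·40 = 2097; ÷12 gives c = 174.75 px.
9 columns plus 8 gutters: 1572.75 + 320 = 1892.75 px.

1892.75 px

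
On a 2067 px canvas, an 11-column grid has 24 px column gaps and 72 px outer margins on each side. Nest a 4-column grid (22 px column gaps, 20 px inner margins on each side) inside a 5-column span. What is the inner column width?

Inside the margins: 2067 − 144 = 1923 px.
Subtracting 10 column gaps of 24 leaves 1683 for 11 columns, so c = 153 px.
Span of 5: 5·153 + 4·24 = 765 + 96 = 861 px.
Inner content = 861 − 2·20 = 821 px.
4 columns + 3 column gaps: 4d + 3·22 = 821.
4d = 821 − 66 = 755, so d = 188.75 px.

188.75 px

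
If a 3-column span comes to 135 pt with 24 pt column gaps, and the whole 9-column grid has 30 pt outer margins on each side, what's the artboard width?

3c + 2·24 = 135 → 3c = 87 → c = 29 pt.
Adding margins, columns and gutters: 60 + 261 + 192 = 513 pt.

513 pt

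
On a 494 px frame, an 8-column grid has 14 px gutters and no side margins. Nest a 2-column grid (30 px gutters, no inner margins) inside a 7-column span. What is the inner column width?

200.25 px

Subtracting 7 gutters of 14 leaves 396 for 8 columns, so c = 49.5 px.
Span of 7: 7·49.5 + 6·14 = 346.5 + 84 = 430.5 px.
430.5 − 1·30 = 400.5; ÷2 gives d = 200.25 px.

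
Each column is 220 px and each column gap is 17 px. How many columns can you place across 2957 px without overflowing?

12 columns

12 columns: 12·220 + 11·17 = 2827 px ≤ 2957.
13 columns: 3064 px > 2957. So 12.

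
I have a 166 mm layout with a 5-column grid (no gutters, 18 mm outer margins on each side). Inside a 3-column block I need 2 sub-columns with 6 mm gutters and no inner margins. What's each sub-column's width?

36 mm

Inside the margins: 166 − 36 = 130 mm.
5c = 130 → c = 26 mm.
With no gutters, 3 columns span 3·26 = 78 mm.
Subtracting 1 gutter of 6 leaves 72 for 2 columns, so d = 36 mm.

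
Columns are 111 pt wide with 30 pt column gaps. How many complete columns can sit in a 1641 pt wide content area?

11 columns

k columns need k·111 + (k−1)·30 = k·141 − 30.
k·141 − 30 ≤ 1641 → k ≤ 1671 / 141 ≈ 11.85, so k = 11.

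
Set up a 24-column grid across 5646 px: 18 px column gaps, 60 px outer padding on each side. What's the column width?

Subtract both margins: 5646 − 2·60 = 5526 px.
24c + 23·18 = 5526 → 24c = 5112 → c = 213 px.

213 px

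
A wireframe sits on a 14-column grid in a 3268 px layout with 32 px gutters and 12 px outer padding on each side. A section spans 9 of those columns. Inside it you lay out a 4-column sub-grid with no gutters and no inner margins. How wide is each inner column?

518.5 px

Inside the margins: 3268 − 24 = 3244 px.
14c + 13·32 = 3244 → 14c = 2828 → c = 202 px.
Span of 9: 9·202 + 8·32 = 1818 + 256 = 2074 px.
2074 / 4 = 518.5 px per column.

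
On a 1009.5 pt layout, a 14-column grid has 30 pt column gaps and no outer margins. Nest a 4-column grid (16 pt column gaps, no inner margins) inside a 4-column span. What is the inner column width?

1009.5 − 13·30 = 619.5; ÷14 gives c = 44.25 pt.
4-column span = 4·44.25 + 3·30 = 267 pt.
4 columns + 3 column gaps: 4d + 3·16 = 267.
4d = 267 − 48 = 219, so d = 54.75 pt.

54.75 pt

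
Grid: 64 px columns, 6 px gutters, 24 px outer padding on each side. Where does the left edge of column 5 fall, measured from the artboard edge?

304 px

Each column+gutter stride is 70 px; 4 of them past the 24 px margin is 24 + 280 = 304 px.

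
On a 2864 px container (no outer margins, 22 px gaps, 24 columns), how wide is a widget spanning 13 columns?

Subtracting 23 gaps of 22 leaves 2358 for 24 columns, so c = 98.25 px.
13 columns plus 12 gaps: 1277.25 + 264 = 1541.25 px.

1541.25 px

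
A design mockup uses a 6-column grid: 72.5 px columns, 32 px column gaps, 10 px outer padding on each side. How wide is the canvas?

615 px

Adding margins, columns and gutters: 20 + 435 + 160 = 615 px.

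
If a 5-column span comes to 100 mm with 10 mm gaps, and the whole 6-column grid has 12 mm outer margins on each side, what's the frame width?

146 mm

5c + 4·10 = 100 → 5c = 60 → c = 12 mm.
Adding margins, columns and gutters: 24 + 72 + 50 = 146 mm.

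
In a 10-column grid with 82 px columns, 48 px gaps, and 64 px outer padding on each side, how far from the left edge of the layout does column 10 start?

1234 px

Column 10 starts at margin + 9·(column + gutter) = 64 + 9·130 = 1234 px.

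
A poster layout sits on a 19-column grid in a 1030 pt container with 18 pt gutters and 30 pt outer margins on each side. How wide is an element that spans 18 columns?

Content width = 1030 − 2·30 = 970 pt.
970 − 18·18 = 646; ÷19 gives c = 34 pt.
18-column span = 18·34 + 17·18 = 918 pt.

918 pt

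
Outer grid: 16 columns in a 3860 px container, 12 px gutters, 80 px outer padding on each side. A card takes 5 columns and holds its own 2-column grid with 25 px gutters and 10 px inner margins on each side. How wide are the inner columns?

551.5 px

Outer content = 3860 − 2·80 = 3700 px.
Subtracting 15 gutters of 12 leaves 3520 for 16 columns, so c = 220 px.
Span of 5: 5·220 + 4·12 = 1100 + 48 = 1148 px.
Inner content = 1148 − 2·10 = 1128 px.
2d + 1·25 = 1128 → 2d = 1103 → d = 551.5 px.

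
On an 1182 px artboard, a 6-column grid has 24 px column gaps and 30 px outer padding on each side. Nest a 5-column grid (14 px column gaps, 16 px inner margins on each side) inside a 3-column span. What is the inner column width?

92.2 px

Outer content = 1182 − 2·30 = 1122 px.
Subtracting 5 column gaps of 24 leaves 1002 for 6 columns, so c = 167 px.
Span of 3: 3·167 + 2·24 = 501 + 48 = 549 px.
Inner content = 549 − 2·16 = 517 px.
517 − 4·14 = 461; ÷5 gives d = 92.2 px.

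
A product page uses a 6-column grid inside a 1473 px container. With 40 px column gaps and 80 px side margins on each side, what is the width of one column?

Inside the margins: 1473 − 160 = 1313 px.
6c + 5·40 = 1313 → 6c = 1113 → c = 185.5 px.

185.5 px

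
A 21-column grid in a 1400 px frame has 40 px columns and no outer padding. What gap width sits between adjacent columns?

28 px

Columns use 840 px, leaving 560 px across 20 gaps = 28 px each.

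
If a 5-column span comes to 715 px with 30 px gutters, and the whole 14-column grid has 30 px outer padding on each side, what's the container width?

5c + 4·30 = 715 → 5c = 595 → c = 119 px.
Adding margins, columns and gutters: 60 + 1666 + 390 = 2116 px.

2116 px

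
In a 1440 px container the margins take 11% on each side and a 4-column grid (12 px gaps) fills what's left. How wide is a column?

271.8 px

Margins: 11% × 1440 = 158.4 px each, so content = 1440 − 316.8 = 1123.2 px.
1123.2 − 3·12 = 1087.2; ÷4 gives c = 271.8 px.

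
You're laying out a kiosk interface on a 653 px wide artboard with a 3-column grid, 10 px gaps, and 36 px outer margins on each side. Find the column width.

187 px

Content width = 653 − 2·36 = 581 px.
581 − 2·10 = 561; ÷3 gives c = 187 px.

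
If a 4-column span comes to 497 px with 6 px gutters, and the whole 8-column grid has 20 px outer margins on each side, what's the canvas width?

1040 px

497 − 3·6 = 479; ÷4 gives c = 119.75 px.
Canvas = 2·20 + 8·119.75 + 7·6 = 40 + 958 + 42 = 1040 px.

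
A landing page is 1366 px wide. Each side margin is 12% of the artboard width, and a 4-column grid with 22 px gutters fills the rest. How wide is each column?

243.04 px

Margins: 12% × 1366 = 163.92 px each, so content = 1366 − 327.84 = 1038.16 px.
4c + 3·22 = 1038.16 → 4c = 972.16 → c = 243.04 px.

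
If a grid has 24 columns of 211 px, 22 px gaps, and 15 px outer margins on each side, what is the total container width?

Container = 2·15 + 24·211 + 23·22 = 30 + 5064 + 506 = 5600 px.

5600 px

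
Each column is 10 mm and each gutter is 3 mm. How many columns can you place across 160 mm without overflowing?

12 columns: 12·10 + 11·3 = 153 mm ≤ 160.
13 columns: 166 mm > 160. So 12.

12 columns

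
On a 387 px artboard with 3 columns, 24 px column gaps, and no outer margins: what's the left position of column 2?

Subtracting 2 column gaps of 24 leaves 339 for 3 columns, so c = 113 px.
Each column+gutter stride is 137 px; with no margin, 1 of them is 137 px.

137 px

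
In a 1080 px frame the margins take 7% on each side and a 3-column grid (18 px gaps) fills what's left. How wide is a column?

297.6 px

Each margin = 7% of 1080 = 75.6 px; content = 1080 − 2·75.6 = 928.8 px.
3c + 2·18 = 928.8 → 3c = 892.8 → c = 297.6 px.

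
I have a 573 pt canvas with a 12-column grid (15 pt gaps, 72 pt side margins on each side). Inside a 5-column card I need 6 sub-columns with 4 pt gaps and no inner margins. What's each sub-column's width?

25 pt

Subtract both margins: 573 − 2·72 = 429 pt.
Subtracting 11 gaps of 15 leaves 264 for 12 columns, so c = 22 pt.
5-column span = 5·22 + 4·15 = 170 pt.
6d + 5·4 = 170 → 6d = 150 → d = 25 pt.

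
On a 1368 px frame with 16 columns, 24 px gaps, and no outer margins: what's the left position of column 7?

522 px

16 columns + 15 gaps: 16c + 15·24 = 1368.
16c = 1368 − 360 = 1008, so c = 63 px.
Before column 7: 6 columns + 6 gaps.
Offset = 6·(63 + 24) = 6·87 = 522 px.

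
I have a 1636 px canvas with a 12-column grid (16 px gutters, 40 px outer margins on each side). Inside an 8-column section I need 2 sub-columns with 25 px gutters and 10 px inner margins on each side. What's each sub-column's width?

Take off 80 px of margins, leaving 1556 px.
12 columns + 11 gutters: 12c + 11·16 = 1556.
12c = 1556 − 176 = 1380, so c = 115 px.
8 columns plus 7 gutters: 920 + 112 = 1032 px.
Inner content = 1032 − 2·10 = 1012 px.
2d + 1·25 = 1012 → 2d = 987 → d = 493.5 px.

493.5 px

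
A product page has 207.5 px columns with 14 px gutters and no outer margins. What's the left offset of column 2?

221.5 px

Each column+gutter stride is 221.5 px; with no margin, 1 of them is 221.5 px.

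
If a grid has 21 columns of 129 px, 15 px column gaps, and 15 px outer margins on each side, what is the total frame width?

3039 px

Adding margins, columns and gutters: 30 + 2709 + 300 = 3039 px.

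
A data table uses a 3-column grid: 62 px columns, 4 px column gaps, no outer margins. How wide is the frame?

Frame = 3·62 + 2·4 = 186 + 8 = 194 px.

194 px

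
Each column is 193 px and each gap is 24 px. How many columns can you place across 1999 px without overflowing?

9 columns

Each extra column adds 193 + 24 = 217 px.
(1999 + 24) / 217 = 9.32, so 9 columns fit.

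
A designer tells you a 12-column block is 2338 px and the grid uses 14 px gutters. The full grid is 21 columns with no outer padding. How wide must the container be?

4102 px

Subtracting 11 gutters of 14 leaves 2184 for 12 columns, so c = 182 px.
Container = 21·182 + 20·14 = 3822 + 280 = 4102 px.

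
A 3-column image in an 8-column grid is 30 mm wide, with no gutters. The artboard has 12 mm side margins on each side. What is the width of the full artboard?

104 mm

30 / 3 = 10 mm per column.
Total width: 2·12 + 8·10 = 104 mm.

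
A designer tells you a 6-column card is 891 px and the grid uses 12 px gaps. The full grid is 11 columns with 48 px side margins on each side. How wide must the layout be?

6c + 5·12 = 891 → 6c = 831 → c = 138.5 px.
Adding margins, columns and gutters: 96 + 1523.5 + 120 = 1739.5 px.

1739.5 px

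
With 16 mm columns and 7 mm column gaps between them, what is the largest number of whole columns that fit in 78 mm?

3 columns

Each extra column adds 16 + 7 = 23 mm.
(78 + 7) / 23 = 3.70, so 3 columns fit.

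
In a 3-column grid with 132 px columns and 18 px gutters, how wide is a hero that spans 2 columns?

2 columns plus 1 gutter: 264 + 18 = 282 px.

282 px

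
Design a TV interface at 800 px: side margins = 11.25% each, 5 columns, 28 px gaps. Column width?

800 × (1 − 2·11.25%) = 800 × 77.5% = 620 px for the columns.
5c + 4·28 = 620 → 5c = 508 → c = 101.6 px.

101.6 px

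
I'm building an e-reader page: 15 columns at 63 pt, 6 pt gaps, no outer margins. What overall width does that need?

1029 pt

Canvas = 15·63 + 14·6 = 945 + 84 = 1029 pt.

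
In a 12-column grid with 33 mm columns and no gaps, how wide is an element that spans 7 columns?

231 mm

7-column span = 7·33 = 231 mm.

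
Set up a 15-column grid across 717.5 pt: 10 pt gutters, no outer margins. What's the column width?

15 columns + 14 gutters: 15c + 14·10 = 717.5.
15c = 717.5 − 140 = 577.5, so c = 38.5 pt.

38.5 pt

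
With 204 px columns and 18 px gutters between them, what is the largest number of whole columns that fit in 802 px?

3 columns

3 columns: 3·204 + 2·18 = 648 px ≤ 802.
4 columns: 870 px > 802. So 3.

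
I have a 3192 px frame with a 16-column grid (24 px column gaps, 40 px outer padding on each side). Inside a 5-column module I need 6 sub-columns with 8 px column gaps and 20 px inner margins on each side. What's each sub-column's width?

Subtract both margins: 3192 − 2·40 = 3112 px.
3112 − 15·24 = 2752; ÷16 gives c = 172 px.
5-column span = 5·172 + 4·24 = 956 px.
Inner content = 956 − 2·20 = 916 px.
Subtracting 5 column gaps of 8 leaves 876 for 6 columns, so d = 146 px.

146 px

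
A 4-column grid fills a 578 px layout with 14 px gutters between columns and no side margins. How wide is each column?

578 − 3·14 = 536; ÷4 gives c = 134 px.

134 px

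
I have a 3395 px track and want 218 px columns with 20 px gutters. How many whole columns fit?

14 columns: 14·218 + 13·20 = 3312 px ≤ 3395.
15 columns: 3550 px > 3395. So 14.

14 columns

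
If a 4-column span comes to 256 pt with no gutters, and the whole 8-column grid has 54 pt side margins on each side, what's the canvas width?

4c = 256 → c = 64 pt.
Summing: 108 + 512 = 620 pt.

620 pt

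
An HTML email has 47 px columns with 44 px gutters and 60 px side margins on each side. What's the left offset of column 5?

Column 5 starts at margin + 4·(column + gutter) = 60 + 4·91 = 424 px.

424 px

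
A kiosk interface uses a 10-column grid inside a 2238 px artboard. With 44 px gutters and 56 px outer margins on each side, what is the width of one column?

Subtract both margins: 2238 − 2·56 = 2126 px.
2126 − 9·44 = 1730; ÷10 gives c = 173 px.

173 px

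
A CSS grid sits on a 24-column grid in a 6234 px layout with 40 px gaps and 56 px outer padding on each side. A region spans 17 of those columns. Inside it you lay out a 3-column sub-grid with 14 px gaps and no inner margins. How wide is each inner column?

Outer content = 6234 − 2·56 = 6122 px.
24 columns + 23 gaps: 24c + 23·40 = 6122.
24c = 6122 − 920 = 5202, so c = 216.75 px.
Span of 17: 17·216.75 + 16·40 = 3684.75 + 640 = 4324.75 px.
3d + 2·14 = 4324.75 → 3d = 4296.75 → d = 1432.25 px.

1432.25 px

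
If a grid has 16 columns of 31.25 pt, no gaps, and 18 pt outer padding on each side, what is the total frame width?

536 pt

Total width: 2·18 + 16·31.25 = 536 pt.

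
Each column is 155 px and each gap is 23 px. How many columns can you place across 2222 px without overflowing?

12 columns

12 columns: 12·155 + 11·23 = 2113 px ≤ 2222.
13 columns: 2291 px > 2222. So 12.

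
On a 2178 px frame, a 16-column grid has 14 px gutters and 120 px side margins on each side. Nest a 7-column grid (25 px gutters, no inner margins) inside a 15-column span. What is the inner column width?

Outer content = 2178 − 2·120 = 1938 px.
16c + 15·14 = 1938 → 16c = 1728 → c = 108 px.
15-column span = 15·108 + 14·14 = 1816 px.
1816 − 6·25 = 1666; ÷7 gives d = 238 px.

238 px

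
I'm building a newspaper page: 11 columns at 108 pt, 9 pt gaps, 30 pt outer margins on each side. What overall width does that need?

Total width: 2·30 + 11·108 + 10·9 = 1338 pt.

1338 pt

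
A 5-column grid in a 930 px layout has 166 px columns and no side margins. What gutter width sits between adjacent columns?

25 px

5 columns take 5·166 = 830 px; remaining 100 splits into 4 gutters.
g = 100 / 4 = 25 px.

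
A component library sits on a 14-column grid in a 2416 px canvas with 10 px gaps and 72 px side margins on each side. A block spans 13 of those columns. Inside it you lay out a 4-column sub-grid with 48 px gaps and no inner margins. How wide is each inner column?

Take off 144 px of margins, leaving 2272 px.
14 columns + 13 gaps: 14c + 13·10 = 2272.
14c = 2272 − 130 = 2142, so c = 153 px.
13-column span = 13·153 + 12·10 = 2109 px.
4d + 3·48 = 2109 → 4d = 1965 → d = 491.25 px.

491.25 px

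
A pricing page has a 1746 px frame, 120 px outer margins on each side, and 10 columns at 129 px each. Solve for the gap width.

Inside the margins: 1746 − 240 = 1506 px.
10 columns take 10·129 = 1290 px; remaining 216 splits into 9 gaps.
g = 216 / 9 = 24 px.

24 px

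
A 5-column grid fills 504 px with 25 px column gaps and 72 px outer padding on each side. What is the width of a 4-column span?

Subtract both margins: 504 − 2·72 = 360 px.
Subtracting 4 column gaps of 25 leaves 260 for 5 columns, so c = 52 px.
4 columns plus 3 column gaps: 208 + 75 = 283 px.

283 px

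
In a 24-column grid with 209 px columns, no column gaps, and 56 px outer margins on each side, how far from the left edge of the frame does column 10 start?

Before column 10: the margin + 9 columns + 9 column gaps.
Offset = 56 + 9·(209 + 0) = 56 + 1881 = 1937 px.

1937 px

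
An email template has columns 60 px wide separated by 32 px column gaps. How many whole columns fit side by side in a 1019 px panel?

k columns need k·60 + (k−1)·32 = k·92 − 32.
k·92 − 32 ≤ 1019 → k ≤ 1051 / 92 ≈ 11.42, so k = 11.

11 columns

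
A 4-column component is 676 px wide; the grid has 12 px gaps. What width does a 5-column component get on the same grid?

848 px

676 − 3·12 = 640; ÷4 gives c = 160 px.
Span of 5: 5·160 + 4·12 = 800 + 48 = 848 px.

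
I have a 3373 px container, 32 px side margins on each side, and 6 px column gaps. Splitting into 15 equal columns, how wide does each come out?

215 px

Subtract both margins: 3373 − 2·32 = 3309 px.
3309 − 14·6 = 3225; ÷15 gives c = 215 px.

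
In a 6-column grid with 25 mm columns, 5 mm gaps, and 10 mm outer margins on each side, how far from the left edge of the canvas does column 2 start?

40 mm

Column 2 starts at margin + 1·(column + gutter) = 10 + 1·30 = 40 mm.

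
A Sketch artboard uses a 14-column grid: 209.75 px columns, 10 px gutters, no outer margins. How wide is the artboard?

3066.5 px

Summing: 2936.5 + 130 = 3066.5 px.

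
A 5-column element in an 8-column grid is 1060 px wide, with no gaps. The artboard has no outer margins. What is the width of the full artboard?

1696 px

5c = 1060 → c = 212 px.
Artboard = 8·212 = 1696 = 1696 px.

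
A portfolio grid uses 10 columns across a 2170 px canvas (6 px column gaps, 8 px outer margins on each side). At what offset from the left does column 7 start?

1304 px

Content = 2170 − 2·8 = 2154 px.
10 columns + 9 column gaps: 10c + 9·6 = 2154.
10c = 2154 − 54 = 2100, so c = 210 px.
Before column 7: the margin + 6 columns + 6 column gaps.
Offset = 8 + 6·(210 + 6) = 8 + 1296 = 1304 px.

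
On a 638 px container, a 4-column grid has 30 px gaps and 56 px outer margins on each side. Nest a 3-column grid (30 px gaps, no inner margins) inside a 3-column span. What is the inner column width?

109 px

Inside the margins: 638 − 112 = 526 px.
4c + 3·30 = 526 → 4c = 436 → c = 109 px.
3-column span = 3·109 + 2·30 = 387 px.
Subtracting 2 gaps of 30 leaves 327 for 3 columns, so d = 109 px.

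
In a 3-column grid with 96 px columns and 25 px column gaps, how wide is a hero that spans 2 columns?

Span of 2: 2·96 + 1·25 = 192 + 25 = 217 px.

217 px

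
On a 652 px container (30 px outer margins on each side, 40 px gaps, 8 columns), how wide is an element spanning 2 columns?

118 px

Inside the margins: 652 − 60 = 592 px.
8c + 7·40 = 592 → 8c = 312 → c = 39 px.
Span of 2: 2·39 + 1·40 = 78 + 40 = 118 px.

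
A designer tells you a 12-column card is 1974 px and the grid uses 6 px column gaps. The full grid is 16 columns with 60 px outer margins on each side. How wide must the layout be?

Subtracting 11 column gaps of 6 leaves 1908 for 12 columns, so c = 159 px.
Adding margins, columns and gutters: 120 + 2544 + 90 = 2754 px.

2754 px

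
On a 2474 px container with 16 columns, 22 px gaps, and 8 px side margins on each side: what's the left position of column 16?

2333 px

Take off 16 px of margins, leaving 2458 px.
16 columns + 15 gaps: 16c + 15·22 = 2458.
16c = 2458 − 330 = 2128, so c = 133 px.
Column 16 starts at margin + 15·(column + gutter) = 8 + 15·155 = 2333 px.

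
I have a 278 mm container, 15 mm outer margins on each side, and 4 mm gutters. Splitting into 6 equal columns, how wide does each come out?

Subtract both margins: 278 − 2·15 = 248 mm.
6 columns + 5 gutters: 6c + 5·4 = 248.
6c = 248 − 20 = 228, so c = 38 mm.

38 mm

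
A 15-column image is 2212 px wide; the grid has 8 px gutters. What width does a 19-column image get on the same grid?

2804 px

2212 − 14·8 = 2100; ÷15 gives c = 140 px.
19 columns plus 18 gutters: 2660 + 144 = 2804 px.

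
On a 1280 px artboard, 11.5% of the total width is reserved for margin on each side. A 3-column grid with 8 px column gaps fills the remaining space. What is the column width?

323.2 px

Margins: 11.5% × 1280 = 147.2 px each, so content = 1280 − 294.4 = 985.6 px.
3 columns + 2 column gaps: 3c + 2·8 = 985.6.
3c = 985.6 − 16 = 969.6, so c = 323.2 px.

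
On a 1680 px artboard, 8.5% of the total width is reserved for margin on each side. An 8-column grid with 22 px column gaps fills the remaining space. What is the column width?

155.05 px

Margins: 8.5% × 1680 = 142.8 px each, so content = 1680 − 285.6 = 1394.4 px.
8c + 7·22 = 1394.4 → 8c = 1240.4 → c = 155.05 px.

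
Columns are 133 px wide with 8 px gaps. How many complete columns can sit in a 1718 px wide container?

12 columns

Each extra column adds 133 + 8 = 141 px.
(1718 + 8) / 141 = 12.24, so 12 columns fit.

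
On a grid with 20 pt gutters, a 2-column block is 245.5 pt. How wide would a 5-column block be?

2 columns + 1 gutter: 2c + 1·20 = 245.5.
2c = 245.5 − 20 = 225.5, so c = 112.75 pt.
Span of 5: 5·112.75 + 4·20 = 563.75 + 80 = 643.75 pt.

643.75 pt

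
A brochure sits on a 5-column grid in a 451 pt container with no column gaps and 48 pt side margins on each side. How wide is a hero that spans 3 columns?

213 pt

Subtract both margins: 451 − 2·48 = 355 pt.
With no column gaps, each column is 355/5 = 71 pt.
With no column gaps, 3 columns span 3·71 = 213 pt.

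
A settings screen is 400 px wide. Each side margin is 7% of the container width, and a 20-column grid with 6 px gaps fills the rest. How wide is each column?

Margins: 7% × 400 = 28 px each, so content = 400 − 56 = 344 px.
Subtracting 19 gaps of 6 leaves 230 for 20 columns, so c = 11.5 px.

11.5 px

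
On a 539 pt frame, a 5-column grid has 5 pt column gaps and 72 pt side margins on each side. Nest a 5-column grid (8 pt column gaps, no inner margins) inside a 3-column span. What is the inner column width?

40.6 pt

Inside the margins: 539 − 144 = 395 pt.
5 columns + 4 column gaps: 5c + 4·5 = 395.
5c = 395 − 20 = 375, so c = 75 pt.
Span of 3: 3·75 + 2·5 = 225 + 10 = 235 pt.
5 columns + 4 column gaps: 5d + 4·8 = 235.
5d = 235 − 32 = 203, so d = 40.6 pt.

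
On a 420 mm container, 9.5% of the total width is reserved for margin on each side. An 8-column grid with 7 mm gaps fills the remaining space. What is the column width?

420 × (1 − 2·9.5%) = 420 × 81% = 340.2 mm for the columns.
340.2 − 7·7 = 291.2; ÷8 gives c = 36.4 mm.

36.4 mm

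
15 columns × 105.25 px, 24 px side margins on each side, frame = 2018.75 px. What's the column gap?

28 px

Inside the margins: 2018.75 − 48 = 1970.75 px.
15·105.25 + 14g = 1970.75 → 14g = 392 → g = 28 px.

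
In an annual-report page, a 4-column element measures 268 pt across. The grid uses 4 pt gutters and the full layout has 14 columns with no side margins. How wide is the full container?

948 pt

Subtracting 3 gutters of 4 leaves 256 for 4 columns, so c = 64 pt.
Total width: 14·64 + 13·4 = 948 pt.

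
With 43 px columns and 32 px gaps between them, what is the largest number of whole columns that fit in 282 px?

4 columns

Each extra column adds 43 + 32 = 75 px.
(282 + 32) / 75 = 4.19, so 4 columns fit.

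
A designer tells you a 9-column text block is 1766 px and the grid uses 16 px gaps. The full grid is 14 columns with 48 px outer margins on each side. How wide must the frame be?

9c + 8·16 = 1766 → 9c = 1638 → c = 182 px.
Total width: 2·48 + 14·182 + 13·16 = 2852 px.

2852 px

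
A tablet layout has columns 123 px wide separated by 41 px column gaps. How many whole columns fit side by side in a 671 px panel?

k columns need k·123 + (k−1)·41 = k·164 − 41.
k·164 − 41 ≤ 671 → k ≤ 712 / 164 ≈ 4.34, so k = 4.

4 columns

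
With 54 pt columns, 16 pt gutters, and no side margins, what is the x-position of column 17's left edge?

No margin, so column 17 starts at 16·(column + gutter) = 16·70 = 1120 pt.

1120 pt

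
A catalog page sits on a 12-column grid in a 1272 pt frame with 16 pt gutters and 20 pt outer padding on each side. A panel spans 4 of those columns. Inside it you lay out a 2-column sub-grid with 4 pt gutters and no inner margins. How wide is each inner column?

198 pt

Inside the margins: 1272 − 40 = 1232 pt.
12 columns + 11 gutters: 12c + 11·16 = 1232.
12c = 1232 − 176 = 1056, so c = 88 pt.
4 columns plus 3 gutters: 352 + 48 = 400 pt.
2 columns + 1 gutter: 2d + 1·4 = 400.
2d = 400 − 4 = 396, so d = 198 pt.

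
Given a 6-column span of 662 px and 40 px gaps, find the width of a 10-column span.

1130 px

662 − 5·40 = 462; ÷6 gives c = 77 px.
Span of 10: 10·77 + 9·40 = 770 + 360 = 1130 px.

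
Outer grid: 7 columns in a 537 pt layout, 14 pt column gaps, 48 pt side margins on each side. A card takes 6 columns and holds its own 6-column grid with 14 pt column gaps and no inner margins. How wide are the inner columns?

Outer content = 537 − 2·48 = 441 pt.
Subtracting 6 column gaps of 14 leaves 357 for 7 columns, so c = 51 pt.
6-column span = 6·51 + 5·14 = 376 pt.
6d + 5·14 = 376 → 6d = 306 → d = 51 pt.

51 pt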